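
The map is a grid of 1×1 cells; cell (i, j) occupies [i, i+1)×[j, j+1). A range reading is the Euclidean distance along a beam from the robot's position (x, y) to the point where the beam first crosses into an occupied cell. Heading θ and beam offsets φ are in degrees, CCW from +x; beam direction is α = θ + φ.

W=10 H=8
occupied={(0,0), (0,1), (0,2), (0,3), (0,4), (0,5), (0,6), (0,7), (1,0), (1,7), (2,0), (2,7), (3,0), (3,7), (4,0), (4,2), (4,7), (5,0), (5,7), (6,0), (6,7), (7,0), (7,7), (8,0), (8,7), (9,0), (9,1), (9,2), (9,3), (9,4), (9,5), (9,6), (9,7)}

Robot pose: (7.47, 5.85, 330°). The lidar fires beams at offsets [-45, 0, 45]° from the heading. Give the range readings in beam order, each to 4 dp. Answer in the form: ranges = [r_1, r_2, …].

beam 1: φ=-45°, α=285°
  dir = (cos 285°, sin 285°) = (0.2588, -0.9659); from cell (7,5)
  next x-line at t=2.0478, next y-line at t=0.8800; Δt_x=3.8637, Δt_y=1.0353
    y: enter (7,4) at t=0.8800
    y: enter (7,3) at t=1.9153
    x: enter (8,3) at t=2.0478
    y: enter (8,2) at t=2.9505
    y: enter (8,1) at t=3.9858
    y: enter (8,0) at t=5.0211 ← occupied
  → r_1 = 5.0211
beam 2: φ=0°, α=330°
  dir = (cos 330°, sin 330°) = (0.8660, -0.5000); from cell (7,5)
  next x-line at t=0.6120, next y-line at t=1.7000; Δt_x=1.1547, Δt_y=2.0000
    x: enter (8,5) at t=0.6120
    y: enter (8,4) at t=1.7000
    x: enter (9,4) at t=1.7667 ← occupied
  → r_2 = 1.7667
beam 3: φ=45°, α=15°
  dir = (cos 15°, sin 15°) = (0.9659, 0.2588); from cell (7,5)
  next x-line at t=0.5487, next y-line at t=0.5796; Δt_x=1.0353, Δt_y=3.8637
    x: enter (8,5) at t=0.5487
    y: enter (8,6) at t=0.5796
    x: enter (9,6) at t=1.5840 ← occupied
  → r_3 = 1.5840

ranges = [5.0211, 1.7667, 1.5840]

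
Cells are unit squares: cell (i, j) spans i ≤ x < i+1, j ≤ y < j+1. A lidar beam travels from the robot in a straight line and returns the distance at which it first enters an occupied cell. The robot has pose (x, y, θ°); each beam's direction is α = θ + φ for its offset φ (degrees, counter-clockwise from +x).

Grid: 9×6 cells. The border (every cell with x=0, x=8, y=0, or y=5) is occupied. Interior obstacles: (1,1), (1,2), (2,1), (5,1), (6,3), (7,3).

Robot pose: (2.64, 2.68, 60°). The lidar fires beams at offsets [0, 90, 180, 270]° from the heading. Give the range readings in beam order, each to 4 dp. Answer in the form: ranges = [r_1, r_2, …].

beam 1: φ=0°, α=60°
  d=(0.5000,0.8660)  start (2,2)  tX=0.7200 tY=0.3695  stride 1/|dx|=2.0000 1/|dy|=1.1547
    cross y-line → (2,3), t=0.3695
    cross x-line → (3,3), t=0.7200
    cross y-line → (3,4), t=1.5242
    cross y-line → (3,5), t=2.6789 (wall)
  → r_1 = 2.6789
beam 2: φ=90°, α=150°
  d=(-0.8660,0.5000)  start (2,2)  tX=0.7390 tY=0.6400  stride 1/|dx|=1.1547 1/|dy|=2.0000
    cross y-line → (2,3), t=0.6400
    cross x-line → (1,3), t=0.7390
    cross x-line → (0,3), t=1.8937 (wall)
  → r_2 = 1.8937
beam 3: φ=180°, α=240°
  d=(-0.5000,-0.8660)  start (2,2)  tX=1.2800 tY=0.7852  stride 1/|dx|=2.0000 1/|dy|=1.1547
    cross y-line → (2,1), t=0.7852 (wall)
  → r_3 = 0.7852
beam 4: φ=270°, α=330°
  d=(0.8660,-0.5000)  start (2,2)  tX=0.4157 tY=1.3600  stride 1/|dx|=1.1547 1/|dy|=2.0000
    cross x-line → (3,2), t=0.4157
    cross y-line → (3,1), t=1.3600
    cross x-line → (4,1), t=1.5704
    cross x-line → (5,1), t=2.7251 (wall)
  → r_4 = 2.7251

ranges = [2.6789, 1.8937, 0.7852, 2.7251]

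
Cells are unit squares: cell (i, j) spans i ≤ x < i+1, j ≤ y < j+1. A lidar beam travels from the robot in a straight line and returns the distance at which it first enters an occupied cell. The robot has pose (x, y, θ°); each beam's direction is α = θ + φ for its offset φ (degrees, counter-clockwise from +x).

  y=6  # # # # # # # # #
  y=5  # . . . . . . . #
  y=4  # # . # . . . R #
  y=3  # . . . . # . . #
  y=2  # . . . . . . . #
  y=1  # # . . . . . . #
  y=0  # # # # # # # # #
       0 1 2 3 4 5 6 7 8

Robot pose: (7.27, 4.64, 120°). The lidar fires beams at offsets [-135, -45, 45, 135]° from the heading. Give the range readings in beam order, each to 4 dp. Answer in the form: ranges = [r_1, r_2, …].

ranges = [0.7558, 1.4080, 5.2546, 3.7684]

beam 1: φ=-135°, α=345°
  cosα=0.9659 sinα=-0.2588 | (7,4) | tMaxX 0.7558 tMaxY 2.4728 | tΔX 1.0353 tΔY 3.8637
    t=0.7558 [x] (8,4) — stop
  → r_1 = 0.7558
beam 2: φ=-45°, α=75°
  cosα=0.2588 sinα=0.9659 | (7,4) | tMaxX 2.8205 tMaxY 0.3727 | tΔX 3.8637 tΔY 1.0353
    t=0.3727 [y] (7,5)
    t=1.4080 [y] (7,6) — stop
  → r_2 = 1.4080
beam 3: φ=45°, α=165°
  cosα=-0.9659 sinα=0.2588 | (7,4) | tMaxX 0.2795 tMaxY 1.3909 | tΔX 1.0353 tΔY 3.8637
    t=0.2795 [x] (6,4)
    t=1.3148 [x] (5,4)
    t=1.3909 [y] (5,5)
    t=2.3501 [x] (4,5)
    t=3.3854 [x] (3,5)
    t=4.4206 [x] (2,5)
    t=5.2546 [y] (2,6) — stop
  → r_3 = 5.2546
beam 4: φ=135°, α=255°
  cosα=-0.2588 sinα=-0.9659 | (7,4) | tMaxX 1.0432 tMaxY 0.6626 | tΔX 3.8637 tΔY 1.0353
    t=0.6626 [y] (7,3)
    t=1.0432 [x] (6,3)
    t=1.6979 [y] (6,2)
    t=2.7331 [y] (6,1)
    t=3.7684 [y] (6,0) — stop
  → r_4 = 3.7684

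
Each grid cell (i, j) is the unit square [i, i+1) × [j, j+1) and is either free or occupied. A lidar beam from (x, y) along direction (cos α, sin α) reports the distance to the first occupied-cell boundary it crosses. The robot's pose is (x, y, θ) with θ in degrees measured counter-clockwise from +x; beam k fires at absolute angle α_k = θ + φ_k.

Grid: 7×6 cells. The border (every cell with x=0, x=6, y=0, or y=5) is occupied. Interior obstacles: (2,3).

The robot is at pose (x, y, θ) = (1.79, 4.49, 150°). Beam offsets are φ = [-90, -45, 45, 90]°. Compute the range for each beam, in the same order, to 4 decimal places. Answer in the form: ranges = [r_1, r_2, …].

ranges = [0.5889, 0.5280, 0.8179, 1.5800]

beam 1: φ=-90°, α=60°
  direction (0.5000, 0.8660); cell (1,4); t to first gridline: x 0.4200, y 0.5889 (then +2.0000 / +1.1547)
    (2,4) via x @ 0.4200
    (2,5) via y @ 0.5889  # hit
  → r_1 = 0.5889
beam 2: φ=-45°, α=105°
  direction (-0.2588, 0.9659); cell (1,4); t to first gridline: x 3.0523, y 0.5280 (then +3.8637 / +1.0353)
    (1,5) via y @ 0.5280  # hit
  → r_2 = 0.5280
beam 3: φ=45°, α=195°
  direction (-0.9659, -0.2588); cell (1,4); t to first gridline: x 0.8179, y 1.8932 (then +1.0353 / +3.8637)
    (0,4) via x @ 0.8179  # hit
  → r_3 = 0.8179
beam 4: φ=90°, α=240°
  direction (-0.5000, -0.8660); cell (1,4); t to first gridline: x 1.5800, y 0.5658 (then +2.0000 / +1.1547)
    (1,3) via y @ 0.5658
    (0,3) via x @ 1.5800  # hit
  → r_4 = 1.5800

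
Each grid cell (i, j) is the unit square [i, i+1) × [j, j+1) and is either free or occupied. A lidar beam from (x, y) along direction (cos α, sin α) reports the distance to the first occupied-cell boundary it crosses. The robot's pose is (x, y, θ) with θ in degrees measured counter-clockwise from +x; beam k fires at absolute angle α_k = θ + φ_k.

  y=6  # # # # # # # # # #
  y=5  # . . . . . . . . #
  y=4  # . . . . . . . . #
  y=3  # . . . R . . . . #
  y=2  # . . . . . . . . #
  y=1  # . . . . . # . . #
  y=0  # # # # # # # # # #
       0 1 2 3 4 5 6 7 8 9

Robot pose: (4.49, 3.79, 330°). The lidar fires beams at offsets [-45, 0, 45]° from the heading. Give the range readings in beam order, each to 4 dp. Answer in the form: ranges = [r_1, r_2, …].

ranges = [2.8884, 5.2077, 4.6691]

beam 1: φ=-45°, α=285°
  direction (0.2588, -0.9659); cell (4,3); t to first gridline: x 1.9705, y 0.8179 (then +3.8637 / +1.0353)
    (4,2) via y @ 0.8179
    (4,1) via y @ 1.8531
    (5,1) via x @ 1.9705
    (5,0) via y @ 2.8884  # hit
  → r_1 = 2.8884
beam 2: φ=0°, α=330°
  direction (0.8660, -0.5000); cell (4,3); t to first gridline: x 0.5889, y 1.5800 (then +1.1547 / +2.0000)
    (5,3) via x @ 0.5889
    (5,2) via y @ 1.5800
    (6,2) via x @ 1.7436
    (7,2) via x @ 2.8983
    (7,1) via y @ 3.5800
    (8,1) via x @ 4.0530
    (9,1) via x @ 5.2077  # hit
  → r_2 = 5.2077
beam 3: φ=45°, α=15°
  direction (0.9659, 0.2588); cell (4,3); t to first gridline: x 0.5280, y 0.8114 (then +1.0353 / +3.8637)
    (5,3) via x @ 0.5280
    (5,4) via y @ 0.8114
    (6,4) via x @ 1.5633
    (7,4) via x @ 2.5985
    (8,4) via x @ 3.6338
    (9,4) via x @ 4.6691  # hit
  → r_3 = 4.6691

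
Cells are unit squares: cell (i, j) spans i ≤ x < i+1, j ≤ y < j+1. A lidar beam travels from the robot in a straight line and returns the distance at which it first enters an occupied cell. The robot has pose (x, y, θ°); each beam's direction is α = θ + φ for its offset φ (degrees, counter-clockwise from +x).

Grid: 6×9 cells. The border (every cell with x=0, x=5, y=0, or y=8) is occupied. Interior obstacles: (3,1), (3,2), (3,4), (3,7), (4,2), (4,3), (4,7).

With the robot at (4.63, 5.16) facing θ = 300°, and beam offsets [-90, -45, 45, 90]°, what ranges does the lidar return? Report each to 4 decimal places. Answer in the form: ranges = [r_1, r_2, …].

ranges = [0.7275, 1.2009, 0.3831, 0.4272]

beam 1: φ=-90°, α=210°
  dir = (cos 210°, sin 210°) = (-0.8660, -0.5000); from cell (4,5)
  next x-line at t=0.7275, next y-line at t=0.3200; Δt_x=1.1547, Δt_y=2.0000
    y: enter (4,4) at t=0.3200
    x: enter (3,4) at t=0.7275 ← occupied
  → r_1 = 0.7275
beam 2: φ=-45°, α=255°
  dir = (cos 255°, sin 255°) = (-0.2588, -0.9659); from cell (4,5)
  next x-line at t=2.4341, next y-line at t=0.1656; Δt_x=3.8637, Δt_y=1.0353
    y: enter (4,4) at t=0.1656
    y: enter (4,3) at t=1.2009 ← occupied
  → r_2 = 1.2009
beam 3: φ=45°, α=345°
  dir = (cos 345°, sin 345°) = (0.9659, -0.2588); from cell (4,5)
  next x-line at t=0.3831, next y-line at t=0.6182; Δt_x=1.0353, Δt_y=3.8637
    x: enter (5,5) at t=0.3831 ← occupied
  → r_3 = 0.3831
beam 4: φ=90°, α=30°
  dir = (cos 30°, sin 30°) = (0.8660, 0.5000); from cell (4,5)
  next x-line at t=0.4272, next y-line at t=1.6800; Δt_x=1.1547, Δt_y=2.0000
    x: enter (5,5) at t=0.4272 ← occupied
  → r_4 = 0.4272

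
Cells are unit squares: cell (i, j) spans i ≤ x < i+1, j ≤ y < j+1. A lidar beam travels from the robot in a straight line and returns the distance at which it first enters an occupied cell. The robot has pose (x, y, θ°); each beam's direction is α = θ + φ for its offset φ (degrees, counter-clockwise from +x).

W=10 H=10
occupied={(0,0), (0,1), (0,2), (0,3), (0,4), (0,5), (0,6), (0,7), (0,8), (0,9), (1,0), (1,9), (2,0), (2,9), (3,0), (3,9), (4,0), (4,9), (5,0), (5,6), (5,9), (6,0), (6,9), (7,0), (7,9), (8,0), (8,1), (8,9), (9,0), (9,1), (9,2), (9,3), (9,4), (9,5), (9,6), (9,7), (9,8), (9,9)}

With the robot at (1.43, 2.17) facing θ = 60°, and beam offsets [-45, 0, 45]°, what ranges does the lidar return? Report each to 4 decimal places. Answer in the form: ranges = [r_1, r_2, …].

ranges = [7.8370, 7.8866, 1.6614]

beam 1: φ=-45°, α=15°
  dir = (cos 15°, sin 15°) = (0.9659, 0.2588); from cell (1,2)
  next x-line at t=0.5901, next y-line at t=3.2069; Δt_x=1.0353, Δt_y=3.8637
    x: enter (2,2) at t=0.5901
    x: enter (3,2) at t=1.6254
    x: enter (4,2) at t=2.6607
    y: enter (4,3) at t=3.2069
    x: enter (5,3) at t=3.6959
    x: enter (6,3) at t=4.7312
    x: enter (7,3) at t=5.7665
    x: enter (8,3) at t=6.8018
    y: enter (8,4) at t=7.0706
    x: enter (9,4) at t=7.8370 ← occupied
  → r_1 = 7.8370
beam 2: φ=0°, α=60°
  dir = (cos 60°, sin 60°) = (0.5000, 0.8660); from cell (1,2)
  next x-line at t=1.1400, next y-line at t=0.9584; Δt_x=2.0000, Δt_y=1.1547
    y: enter (1,3) at t=0.9584
    x: enter (2,3) at t=1.1400
    y: enter (2,4) at t=2.1131
    x: enter (3,4) at t=3.1400
    y: enter (3,5) at t=3.2678
    y: enter (3,6) at t=4.4225
    x: enter (4,6) at t=5.1400
    y: enter (4,7) at t=5.5772
    y: enter (4,8) at t=6.7319
    x: enter (5,8) at t=7.1400
    y: enter (5,9) at t=7.8866 ← occupied
  → r_2 = 7.8866
beam 3: φ=45°, α=105°
  dir = (cos 105°, sin 105°) = (-0.2588, 0.9659); from cell (1,2)
  next x-line at t=1.6614, next y-line at t=0.8593; Δt_x=3.8637, Δt_y=1.0353
    y: enter (1,3) at t=0.8593
    x: enter (0,3) at t=1.6614 ← occupied
  → r_3 = 1.6614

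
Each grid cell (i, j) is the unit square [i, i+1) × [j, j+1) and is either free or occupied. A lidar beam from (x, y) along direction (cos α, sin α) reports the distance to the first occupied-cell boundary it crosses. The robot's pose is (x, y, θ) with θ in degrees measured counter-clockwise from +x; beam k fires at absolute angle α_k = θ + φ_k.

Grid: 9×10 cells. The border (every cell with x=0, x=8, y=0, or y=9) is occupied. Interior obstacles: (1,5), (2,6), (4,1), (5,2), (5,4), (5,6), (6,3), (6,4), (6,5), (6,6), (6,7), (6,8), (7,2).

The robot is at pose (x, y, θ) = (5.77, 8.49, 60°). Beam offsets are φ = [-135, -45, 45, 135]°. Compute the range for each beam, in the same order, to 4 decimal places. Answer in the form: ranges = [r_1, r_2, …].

beam 1: φ=-135°, α=285°
  dir = (cos 285°, sin 285°) = (0.2588, -0.9659); from cell (5,8)
  next x-line at t=0.8887, next y-line at t=0.5073; Δt_x=3.8637, Δt_y=1.0353
    y: enter (5,7) at t=0.5073
    x: enter (6,7) at t=0.8887 ← occupied
  → r_1 = 0.8887
beam 2: φ=-45°, α=15°
  dir = (cos 15°, sin 15°) = (0.9659, 0.2588); from cell (5,8)
  next x-line at t=0.2381, next y-line at t=1.9705; Δt_x=1.0353, Δt_y=3.8637
    x: enter (6,8) at t=0.2381 ← occupied
  → r_2 = 0.2381
beam 3: φ=45°, α=105°
  dir = (cos 105°, sin 105°) = (-0.2588, 0.9659); from cell (5,8)
  next x-line at t=2.9751, next y-line at t=0.5280; Δt_x=3.8637, Δt_y=1.0353
    y: enter (5,9) at t=0.5280 ← occupied
  → r_3 = 0.5280
beam 4: φ=135°, α=195°
  dir = (cos 195°, sin 195°) = (-0.9659, -0.2588); from cell (5,8)
  next x-line at t=0.7972, next y-line at t=1.8932; Δt_x=1.0353, Δt_y=3.8637
    x: enter (4,8) at t=0.7972
    x: enter (3,8) at t=1.8324
    y: enter (3,7) at t=1.8932
    x: enter (2,7) at t=2.8677
    x: enter (1,7) at t=3.9030
    x: enter (0,7) at t=4.9383 ← occupied
  → r_4 = 4.9383

ranges = [0.8887, 0.2381, 0.5280, 4.9383]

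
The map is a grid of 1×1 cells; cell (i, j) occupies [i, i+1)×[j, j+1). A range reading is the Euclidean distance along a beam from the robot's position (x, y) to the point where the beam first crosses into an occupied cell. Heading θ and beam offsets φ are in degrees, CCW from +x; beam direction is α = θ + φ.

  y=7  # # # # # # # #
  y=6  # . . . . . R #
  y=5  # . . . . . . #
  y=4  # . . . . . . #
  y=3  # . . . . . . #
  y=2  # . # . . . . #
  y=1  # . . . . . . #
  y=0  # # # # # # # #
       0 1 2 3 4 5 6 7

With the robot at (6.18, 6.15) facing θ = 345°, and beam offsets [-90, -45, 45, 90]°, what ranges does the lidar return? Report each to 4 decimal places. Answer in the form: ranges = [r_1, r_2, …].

ranges = [5.3317, 1.6400, 0.9469, 0.8800]

beam 1: φ=-90°, α=255°
  d=(-0.2588,-0.9659)  start (6,6)  tX=0.6955 tY=0.1553  stride 1/|dx|=3.8637 1/|dy|=1.0353
    cross y-line → (6,5), t=0.1553
    cross x-line → (5,5), t=0.6955
    cross y-line → (5,4), t=1.1906
    cross y-line → (5,3), t=2.2258
    cross y-line → (5,2), t=3.2611
    cross y-line → (5,1), t=4.2964
    cross x-line → (4,1), t=4.5592
    cross y-line → (4,0), t=5.3317 (wall)
  → r_1 = 5.3317
beam 2: φ=-45°, α=300°
  d=(0.5000,-0.8660)  start (6,6)  tX=1.6400 tY=0.1732  stride 1/|dx|=2.0000 1/|dy|=1.1547
    cross y-line → (6,5), t=0.1732
    cross y-line → (6,4), t=1.3279
    cross x-line → (7,4), t=1.6400 (wall)
  → r_2 = 1.6400
beam 3: φ=45°, α=30°
  d=(0.8660,0.5000)  start (6,6)  tX=0.9469 tY=1.7000  stride 1/|dx|=1.1547 1/|dy|=2.0000
    cross x-line → (7,6), t=0.9469 (wall)
  → r_3 = 0.9469
beam 4: φ=90°, α=75°
  d=(0.2588,0.9659)  start (6,6)  tX=3.1682 tY=0.8800  stride 1/|dx|=3.8637 1/|dy|=1.0353
    cross y-line → (6,7), t=0.8800 (wall)
  → r_4 = 0.8800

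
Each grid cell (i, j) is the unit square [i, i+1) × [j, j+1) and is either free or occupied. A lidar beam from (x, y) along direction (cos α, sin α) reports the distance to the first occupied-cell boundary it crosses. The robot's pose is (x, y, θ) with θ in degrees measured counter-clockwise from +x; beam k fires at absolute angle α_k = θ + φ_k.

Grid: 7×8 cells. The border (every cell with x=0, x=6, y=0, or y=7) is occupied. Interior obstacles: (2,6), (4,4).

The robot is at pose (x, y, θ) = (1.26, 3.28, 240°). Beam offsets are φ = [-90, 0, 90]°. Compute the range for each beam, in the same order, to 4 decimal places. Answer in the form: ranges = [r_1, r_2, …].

ranges = [0.3002, 0.5200, 4.5600]

beam 1: φ=-90°, α=150°
  cosα=-0.8660 sinα=0.5000 | (1,3) | tMaxX 0.3002 tMaxY 1.4400 | tΔX 1.1547 tΔY 2.0000
    t=0.3002 [x] (0,3) — stop
  → r_1 = 0.3002
beam 2: φ=0°, α=240°
  cosα=-0.5000 sinα=-0.8660 | (1,3) | tMaxX 0.5200 tMaxY 0.3233 | tΔX 2.0000 tΔY 1.1547
    t=0.3233 [y] (1,2)
    t=0.5200 [x] (0,2) — stop
  → r_2 = 0.5200
beam 3: φ=90°, α=330°
  cosα=0.8660 sinα=-0.5000 | (1,3) | tMaxX 0.8545 tMaxY 0.5600 | tΔX 1.1547 tΔY 2.0000
    t=0.5600 [y] (1,2)
    t=0.8545 [x] (2,2)
    t=2.0092 [x] (3,2)
    t=2.5600 [y] (3,1)
    t=3.1639 [x] (4,1)
    t=4.3186 [x] (5,1)
    t=4.5600 [y] (5,0) — stop
  → r_3 = 4.5600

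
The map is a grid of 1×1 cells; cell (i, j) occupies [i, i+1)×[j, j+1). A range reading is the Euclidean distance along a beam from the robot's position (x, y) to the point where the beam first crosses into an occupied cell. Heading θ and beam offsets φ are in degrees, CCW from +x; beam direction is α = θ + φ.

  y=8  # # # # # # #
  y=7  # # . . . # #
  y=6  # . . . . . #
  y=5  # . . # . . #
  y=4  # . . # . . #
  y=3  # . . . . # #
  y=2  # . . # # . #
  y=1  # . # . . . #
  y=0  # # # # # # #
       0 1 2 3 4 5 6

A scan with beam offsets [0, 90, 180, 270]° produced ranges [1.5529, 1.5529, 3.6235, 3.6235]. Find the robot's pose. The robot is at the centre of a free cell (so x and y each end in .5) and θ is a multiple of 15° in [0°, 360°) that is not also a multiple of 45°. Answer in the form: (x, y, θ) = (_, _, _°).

The pose lattice has 27·16 = 432 candidates. Test each by forward raycasting.
  (3.5, 6.5, 105°): beam 2 = 2.5882 ≠ 1.5529 ✗
  (1.5, 4.5, 60°): beam 1 = 4.0415 ≠ 1.5529 ✗
  (4.5, 4.5, 165°): beam 1 = 0.5176 ≠ 1.5529 ✗
  …
  (2.5, 3.5, 195°): r_1=1.5529, r_2=1.5529, r_3=3.6235, r_4=3.6235 — all match ✓
No second candidate reproduces the full scan.

(x, y, θ) = (2.5, 3.5, 195°)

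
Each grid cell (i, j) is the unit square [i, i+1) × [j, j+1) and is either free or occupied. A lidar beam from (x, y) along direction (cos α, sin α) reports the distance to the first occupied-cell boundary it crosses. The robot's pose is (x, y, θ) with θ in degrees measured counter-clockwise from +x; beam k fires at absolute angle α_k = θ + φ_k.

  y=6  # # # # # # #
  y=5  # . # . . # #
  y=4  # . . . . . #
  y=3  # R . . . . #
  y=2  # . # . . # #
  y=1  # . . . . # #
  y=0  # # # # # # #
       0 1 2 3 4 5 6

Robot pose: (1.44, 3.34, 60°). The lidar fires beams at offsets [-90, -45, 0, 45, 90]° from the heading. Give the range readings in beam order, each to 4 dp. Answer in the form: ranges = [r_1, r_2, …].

ranges = [0.6800, 4.7209, 1.9168, 1.7000, 0.5081]

beam 1: φ=-90°, α=330°
  d=(0.8660,-0.5000)  start (1,3)  tX=0.6466 tY=0.6800  stride 1/|dx|=1.1547 1/|dy|=2.0000
    cross x-line → (2,3), t=0.6466
    cross y-line → (2,2), t=0.6800 (wall)
  → r_1 = 0.6800
beam 2: φ=-45°, α=15°
  d=(0.9659,0.2588)  start (1,3)  tX=0.5798 tY=2.5500  stride 1/|dx|=1.0353 1/|dy|=3.8637
    cross x-line → (2,3), t=0.5798
    cross x-line → (3,3), t=1.6150
    cross y-line → (3,4), t=2.5500
    cross x-line → (4,4), t=2.6503
    cross x-line → (5,4), t=3.6856
    cross x-line → (6,4), t=4.7209 (wall)
  → r_2 = 4.7209
beam 3: φ=0°, α=60°
  d=(0.5000,0.8660)  start (1,3)  tX=1.1200 tY=0.7621  stride 1/|dx|=2.0000 1/|dy|=1.1547
    cross y-line → (1,4), t=0.7621
    cross x-line → (2,4), t=1.1200
    cross y-line → (2,5), t=1.9168 (wall)
  → r_3 = 1.9168
beam 4: φ=45°, α=105°
  d=(-0.2588,0.9659)  start (1,3)  tX=1.7000 tY=0.6833  stride 1/|dx|=3.8637 1/|dy|=1.0353
    cross y-line → (1,4), t=0.6833
    cross x-line → (0,4), t=1.7000 (wall)
  → r_4 = 1.7000
beam 5: φ=90°, α=150°
  d=(-0.8660,0.5000)  start (1,3)  tX=0.5081 tY=1.3200  stride 1/|dx|=1.1547 1/|dy|=2.0000
    cross x-line → (0,3), t=0.5081 (wall)
  → r_5 = 0.5081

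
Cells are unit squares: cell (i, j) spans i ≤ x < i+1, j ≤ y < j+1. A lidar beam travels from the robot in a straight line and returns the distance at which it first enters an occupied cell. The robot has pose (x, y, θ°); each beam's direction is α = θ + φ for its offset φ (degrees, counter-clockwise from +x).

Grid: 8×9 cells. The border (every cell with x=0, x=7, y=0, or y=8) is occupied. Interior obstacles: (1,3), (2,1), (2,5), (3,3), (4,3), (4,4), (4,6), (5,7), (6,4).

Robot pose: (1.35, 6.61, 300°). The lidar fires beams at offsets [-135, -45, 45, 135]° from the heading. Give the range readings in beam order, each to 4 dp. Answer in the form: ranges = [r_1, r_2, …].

ranges = [0.3623, 1.3523, 5.8493, 1.4390]

beam 1: φ=-135°, α=165°
  cosα=-0.9659 sinα=0.2588 | (1,6) | tMaxX 0.3623 tMaxY 1.5068 | tΔX 1.0353 tΔY 3.8637
    t=0.3623 [x] (0,6) — stop
  → r_1 = 0.3623
beam 2: φ=-45°, α=255°
  cosα=-0.2588 sinα=-0.9659 | (1,6) | tMaxX 1.3523 tMaxY 0.6315 | tΔX 3.8637 tΔY 1.0353
    t=0.6315 [y] (1,5)
    t=1.3523 [x] (0,5) — stop
  → r_2 = 1.3523
beam 3: φ=45°, α=345°
  cosα=0.9659 sinα=-0.2588 | (1,6) | tMaxX 0.6729 tMaxY 2.3569 | tΔX 1.0353 tΔY 3.8637
    t=0.6729 [x] (2,6)
    t=1.7082 [x] (3,6)
    t=2.3569 [y] (3,5)
    t=2.7435 [x] (4,5)
    t=3.7788 [x] (5,5)
    t=4.8140 [x] (6,5)
    t=5.8493 [x] (7,5) — stop
  → r_3 = 5.8493
beam 4: φ=135°, α=75°
  cosα=0.2588 sinα=0.9659 | (1,6) | tMaxX 2.5114 tMaxY 0.4038 | tΔX 3.8637 tΔY 1.0353
    t=0.4038 [y] (1,7)
    t=1.4390 [y] (1,8) — stop
  → r_4 = 1.4390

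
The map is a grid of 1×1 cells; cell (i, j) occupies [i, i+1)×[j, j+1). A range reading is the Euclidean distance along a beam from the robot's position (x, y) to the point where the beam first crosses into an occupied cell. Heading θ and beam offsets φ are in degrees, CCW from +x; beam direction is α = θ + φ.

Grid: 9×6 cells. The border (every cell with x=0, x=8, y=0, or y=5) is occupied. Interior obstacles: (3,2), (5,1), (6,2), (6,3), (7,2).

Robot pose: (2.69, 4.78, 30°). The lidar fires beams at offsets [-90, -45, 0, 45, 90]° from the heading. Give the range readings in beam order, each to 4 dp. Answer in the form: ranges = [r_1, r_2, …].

beam 1: φ=-90°, α=300°
  d=(0.5000,-0.8660)  start (2,4)  tX=0.6200 tY=0.9007  stride 1/|dx|=2.0000 1/|dy|=1.1547
    cross x-line → (3,4), t=0.6200
    cross y-line → (3,3), t=0.9007
    cross y-line → (3,2), t=2.0554 (wall)
  → r_1 = 2.0554
beam 2: φ=-45°, α=345°
  d=(0.9659,-0.2588)  start (2,4)  tX=0.3209 tY=3.0137  stride 1/|dx|=1.0353 1/|dy|=3.8637
    cross x-line → (3,4), t=0.3209
    cross x-line → (4,4), t=1.3562
    cross x-line → (5,4), t=2.3915
    cross y-line → (5,3), t=3.0137
    cross x-line → (6,3), t=3.4268 (wall)
  → r_2 = 3.4268
beam 3: φ=0°, α=30°
  d=(0.8660,0.5000)  start (2,4)  tX=0.3580 tY=0.4400  stride 1/|dx|=1.1547 1/|dy|=2.0000
    cross x-line → (3,4), t=0.3580
    cross y-line → (3,5), t=0.4400 (wall)
  → r_3 = 0.4400
beam 4: φ=45°, α=75°
  d=(0.2588,0.9659)  start (2,4)  tX=1.1977 tY=0.2278  stride 1/|dx|=3.8637 1/|dy|=1.0353
    cross y-line → (2,5), t=0.2278 (wall)
  → r_4 = 0.2278
beam 5: φ=90°, α=120°
  d=(-0.5000,0.8660)  start (2,4)  tX=1.3800 tY=0.2540  stride 1/|dx|=2.0000 1/|dy|=1.1547
    cross y-line → (2,5), t=0.2540 (wall)
  → r_5 = 0.2540

ranges = [2.0554, 3.4268, 0.4400, 0.2278, 0.2540]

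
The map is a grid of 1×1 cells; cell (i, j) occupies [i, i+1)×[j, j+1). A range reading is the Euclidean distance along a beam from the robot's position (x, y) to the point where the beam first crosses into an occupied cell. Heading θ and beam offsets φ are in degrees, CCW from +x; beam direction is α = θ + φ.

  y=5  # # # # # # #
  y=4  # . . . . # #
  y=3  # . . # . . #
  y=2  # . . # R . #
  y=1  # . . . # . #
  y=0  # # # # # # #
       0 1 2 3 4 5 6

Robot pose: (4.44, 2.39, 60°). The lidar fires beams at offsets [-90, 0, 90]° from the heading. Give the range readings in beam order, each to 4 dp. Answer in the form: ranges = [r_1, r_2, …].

ranges = [1.8013, 1.8591, 0.5081]

beam 1: φ=-90°, α=330°
  dir = (cos 330°, sin 330°) = (0.8660, -0.5000); from cell (4,2)
  next x-line at t=0.6466, next y-line at t=0.7800; Δt_x=1.1547, Δt_y=2.0000
    x: enter (5,2) at t=0.6466
    y: enter (5,1) at t=0.7800
    x: enter (6,1) at t=1.8013 ← occupied
  → r_1 = 1.8013
beam 2: φ=0°, α=60°
  dir = (cos 60°, sin 60°) = (0.5000, 0.8660); from cell (4,2)
  next x-line at t=1.1200, next y-line at t=0.7044; Δt_x=2.0000, Δt_y=1.1547
    y: enter (4,3) at t=0.7044
    x: enter (5,3) at t=1.1200
    y: enter (5,4) at t=1.8591 ← occupied
  → r_2 = 1.8591
beam 3: φ=90°, α=150°
  dir = (cos 150°, sin 150°) = (-0.8660, 0.5000); from cell (4,2)
  next x-line at t=0.5081, next y-line at t=1.2200; Δt_x=1.1547, Δt_y=2.0000
    x: enter (3,2) at t=0.5081 ← occupied
  → r_3 = 0.5081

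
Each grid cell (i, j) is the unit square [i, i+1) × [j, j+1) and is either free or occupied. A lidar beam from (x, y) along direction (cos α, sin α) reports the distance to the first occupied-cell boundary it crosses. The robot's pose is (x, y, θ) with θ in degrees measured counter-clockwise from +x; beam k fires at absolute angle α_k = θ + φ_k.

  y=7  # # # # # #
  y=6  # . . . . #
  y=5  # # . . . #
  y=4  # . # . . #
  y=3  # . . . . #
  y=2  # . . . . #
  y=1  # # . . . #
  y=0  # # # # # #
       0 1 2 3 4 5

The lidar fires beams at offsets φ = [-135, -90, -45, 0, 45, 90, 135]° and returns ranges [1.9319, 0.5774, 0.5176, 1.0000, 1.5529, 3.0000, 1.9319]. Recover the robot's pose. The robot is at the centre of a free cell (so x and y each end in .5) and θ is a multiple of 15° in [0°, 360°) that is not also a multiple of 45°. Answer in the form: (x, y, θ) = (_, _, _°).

(x, y, θ) = (4.5, 5.5, 60°)

Enumerate (i+0.5, j+0.5, θ) over the 21 free cells and 16 admissible headings. For each, cast all 7 beams and compare to the given ranges.
  (4.5, 3.5, 330°): beam 1 = 3.6235 ≠ 1.9319 ✗
  (2.5, 5.5, 15°): beam 1 = 0.5774 ≠ 1.9319 ✗
  (3.5, 1.5, 60°): beam 1 = 0.5176 ≠ 1.9319 ✗
  (2.5, 2.5, 15°): beam 1 = 1.0000 ≠ 1.9319 ✗
  …
  (4.5, 5.5, 60°): r_1=1.9319, r_2=0.5774, r_3=0.5176, r_4=1.0000, r_5=1.5529, r_6=3.0000, r_7=1.9319 — all match ✓
Only this pose fits every beam.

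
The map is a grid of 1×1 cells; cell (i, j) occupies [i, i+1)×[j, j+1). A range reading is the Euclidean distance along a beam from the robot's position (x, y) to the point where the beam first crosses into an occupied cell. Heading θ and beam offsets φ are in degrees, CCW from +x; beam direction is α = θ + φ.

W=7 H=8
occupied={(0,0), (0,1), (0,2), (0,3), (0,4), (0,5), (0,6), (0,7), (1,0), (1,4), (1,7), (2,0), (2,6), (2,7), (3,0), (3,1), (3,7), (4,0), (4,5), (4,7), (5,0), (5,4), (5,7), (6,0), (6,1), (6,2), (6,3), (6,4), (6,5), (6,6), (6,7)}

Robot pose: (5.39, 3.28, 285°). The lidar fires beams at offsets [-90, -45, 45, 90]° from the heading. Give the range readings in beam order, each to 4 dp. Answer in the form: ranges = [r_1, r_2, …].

ranges = [4.5449, 2.6327, 0.7044, 0.6315]

beam 1: φ=-90°, α=195°
  dir = (cos 195°, sin 195°) = (-0.9659, -0.2588); from cell (5,3)
  next x-line at t=0.4038, next y-line at t=1.0818; Δt_x=1.0353, Δt_y=3.8637
    x: enter (4,3) at t=0.4038
    y: enter (4,2) at t=1.0818
    x: enter (3,2) at t=1.4390
    x: enter (2,2) at t=2.4743
    x: enter (1,2) at t=3.5096
    x: enter (0,2) at t=4.5449 ← occupied
  → r_1 = 4.5449
beam 2: φ=-45°, α=240°
  dir = (cos 240°, sin 240°) = (-0.5000, -0.8660); from cell (5,3)
  next x-line at t=0.7800, next y-line at t=0.3233; Δt_x=2.0000, Δt_y=1.1547
    y: enter (5,2) at t=0.3233
    x: enter (4,2) at t=0.7800
    y: enter (4,1) at t=1.4780
    y: enter (4,0) at t=2.6327 ← occupied
  → r_2 = 2.6327
beam 3: φ=45°, α=330°
  dir = (cos 330°, sin 330°) = (0.8660, -0.5000); from cell (5,3)
  next x-line at t=0.7044, next y-line at t=0.5600; Δt_x=1.1547, Δt_y=2.0000
    y: enter (5,2) at t=0.5600
    x: enter (6,2) at t=0.7044 ← occupied
  → r_3 = 0.7044
beam 4: φ=90°, α=15°
  dir = (cos 15°, sin 15°) = (0.9659, 0.2588); from cell (5,3)
  next x-line at t=0.6315, next y-line at t=2.7819; Δt_x=1.0353, Δt_y=3.8637
    x: enter (6,3) at t=0.6315 ← occupied
  → r_4 = 0.6315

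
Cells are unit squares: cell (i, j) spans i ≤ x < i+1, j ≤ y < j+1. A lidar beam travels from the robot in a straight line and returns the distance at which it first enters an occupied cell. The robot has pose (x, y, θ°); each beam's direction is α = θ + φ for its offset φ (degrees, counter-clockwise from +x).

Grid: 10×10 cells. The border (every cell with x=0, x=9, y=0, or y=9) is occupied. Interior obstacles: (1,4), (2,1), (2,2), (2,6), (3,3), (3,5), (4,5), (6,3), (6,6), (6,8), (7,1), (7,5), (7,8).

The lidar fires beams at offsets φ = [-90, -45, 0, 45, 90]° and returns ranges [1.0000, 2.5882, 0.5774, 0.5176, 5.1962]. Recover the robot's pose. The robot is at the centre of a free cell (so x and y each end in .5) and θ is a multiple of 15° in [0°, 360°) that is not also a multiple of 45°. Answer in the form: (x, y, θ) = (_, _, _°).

(x, y, θ) = (8.5, 5.5, 150°)

Enumerate (i+0.5, j+0.5, θ) over the 51 free cells and 16 admissible headings. For each, cast all 5 beams and compare to the given ranges.
  (5.5, 8.5, 165°): beam 1 = 0.5176 ≠ 1.0000 ✗
  (8.5, 5.5, 255°): beam 1 = 0.5176 ≠ 1.0000 ✗
  (5.5, 6.5, 285°): beam 1 = 1.9319 ≠ 1.0000 ✗
  (8.5, 8.5, 345°): beam 1 = 2.5882 ≠ 1.0000 ✗
  …
  (8.5, 5.5, 150°): r_1=1.0000, r_2=2.5882, r_3=0.5774, r_4=0.5176, r_5=5.1962 — all match ✓
Only this pose fits every beam.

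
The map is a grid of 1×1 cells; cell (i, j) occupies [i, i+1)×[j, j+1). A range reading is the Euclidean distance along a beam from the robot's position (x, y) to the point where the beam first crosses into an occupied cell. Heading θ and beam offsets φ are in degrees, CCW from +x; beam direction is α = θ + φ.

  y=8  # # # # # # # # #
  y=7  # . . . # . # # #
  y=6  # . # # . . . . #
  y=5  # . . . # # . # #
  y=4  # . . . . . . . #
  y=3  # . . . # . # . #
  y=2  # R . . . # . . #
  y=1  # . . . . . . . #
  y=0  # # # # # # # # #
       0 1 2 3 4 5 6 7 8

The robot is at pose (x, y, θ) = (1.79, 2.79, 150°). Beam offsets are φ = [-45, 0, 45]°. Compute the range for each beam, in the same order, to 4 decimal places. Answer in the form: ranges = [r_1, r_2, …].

beam 1: φ=-45°, α=105°
  dir = (cos 105°, sin 105°) = (-0.2588, 0.9659); from cell (1,2)
  next x-line at t=3.0523, next y-line at t=0.2174; Δt_x=3.8637, Δt_y=1.0353
    y: enter (1,3) at t=0.2174
    y: enter (1,4) at t=1.2527
    y: enter (1,5) at t=2.2880
    x: enter (0,5) at t=3.0523 ← occupied
  → r_1 = 3.0523
beam 2: φ=0°, α=150°
  dir = (cos 150°, sin 150°) = (-0.8660, 0.5000); from cell (1,2)
  next x-line at t=0.9122, next y-line at t=0.4200; Δt_x=1.1547, Δt_y=2.0000
    y: enter (1,3) at t=0.4200
    x: enter (0,3) at t=0.9122 ← occupied
  → r_2 = 0.9122
beam 3: φ=45°, α=195°
  dir = (cos 195°, sin 195°) = (-0.9659, -0.2588); from cell (1,2)
  next x-line at t=0.8179, next y-line at t=3.0523; Δt_x=1.0353, Δt_y=3.8637
    x: enter (0,2) at t=0.8179 ← occupied
  → r_3 = 0.8179

ranges = [3.0523, 0.9122, 0.8179]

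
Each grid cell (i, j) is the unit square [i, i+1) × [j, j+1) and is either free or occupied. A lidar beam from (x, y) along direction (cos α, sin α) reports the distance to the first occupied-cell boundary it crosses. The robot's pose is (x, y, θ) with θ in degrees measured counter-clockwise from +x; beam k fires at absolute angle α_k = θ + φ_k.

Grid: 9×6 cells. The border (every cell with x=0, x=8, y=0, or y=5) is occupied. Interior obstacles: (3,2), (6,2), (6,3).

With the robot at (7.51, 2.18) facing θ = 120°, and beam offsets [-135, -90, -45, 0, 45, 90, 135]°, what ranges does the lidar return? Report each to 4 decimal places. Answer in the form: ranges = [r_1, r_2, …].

beam 1: φ=-135°, α=345°
  direction (0.9659, -0.2588); cell (7,2); t to first gridline: x 0.5073, y 0.6955 (then +1.0353 / +3.8637)
    (8,2) via x @ 0.5073  # hit
  → r_1 = 0.5073
beam 2: φ=-90°, α=30°
  direction (0.8660, 0.5000); cell (7,2); t to first gridline: x 0.5658, y 1.6400 (then +1.1547 / +2.0000)
    (8,2) via x @ 0.5658  # hit
  → r_2 = 0.5658
beam 3: φ=-45°, α=75°
  direction (0.2588, 0.9659); cell (7,2); t to first gridline: x 1.8932, y 0.8489 (then +3.8637 / +1.0353)
    (7,3) via y @ 0.8489
    (7,4) via y @ 1.8842
    (8,4) via x @ 1.8932  # hit
  → r_3 = 1.8932
beam 4: φ=0°, α=120°
  direction (-0.5000, 0.8660); cell (7,2); t to first gridline: x 1.0200, y 0.9469 (then +2.0000 / +1.1547)
    (7,3) via y @ 0.9469
    (6,3) via x @ 1.0200  # hit
  → r_4 = 1.0200
beam 5: φ=45°, α=165°
  direction (-0.9659, 0.2588); cell (7,2); t to first gridline: x 0.5280, y 3.1682 (then +1.0353 / +3.8637)
    (6,2) via x @ 0.5280  # hit
  → r_5 = 0.5280
beam 6: φ=90°, α=210°
  direction (-0.8660, -0.5000); cell (7,2); t to first gridline: x 0.5889, y 0.3600 (then +1.1547 / +2.0000)
    (7,1) via y @ 0.3600
    (6,1) via x @ 0.5889
    (5,1) via x @ 1.7436
    (5,0) via y @ 2.3600  # hit
  → r_6 = 2.3600
beam 7: φ=135°, α=255°
  direction (-0.2588, -0.9659); cell (7,2); t to first gridline: x 1.9705, y 0.1863 (then +3.8637 / +1.0353)
    (7,1) via y @ 0.1863
    (7,0) via y @ 1.2216  # hit
  → r_7 = 1.2216

ranges = [0.5073, 0.5658, 1.8932, 1.0200, 0.5280, 2.3600, 1.2216]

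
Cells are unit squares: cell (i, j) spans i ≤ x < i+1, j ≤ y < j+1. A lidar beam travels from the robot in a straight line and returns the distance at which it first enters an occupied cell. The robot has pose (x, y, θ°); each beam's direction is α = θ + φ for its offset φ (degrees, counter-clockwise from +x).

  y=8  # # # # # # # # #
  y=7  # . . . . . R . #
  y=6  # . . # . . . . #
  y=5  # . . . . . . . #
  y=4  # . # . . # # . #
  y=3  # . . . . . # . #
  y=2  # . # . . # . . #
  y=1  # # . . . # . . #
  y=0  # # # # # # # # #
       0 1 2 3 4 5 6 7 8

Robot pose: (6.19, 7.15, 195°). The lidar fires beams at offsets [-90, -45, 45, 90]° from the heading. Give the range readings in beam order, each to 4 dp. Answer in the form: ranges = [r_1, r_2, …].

beam 1: φ=-90°, α=105°
  dir = (cos 105°, sin 105°) = (-0.2588, 0.9659); from cell (6,7)
  next x-line at t=0.7341, next y-line at t=0.8800; Δt_x=3.8637, Δt_y=1.0353
    x: enter (5,7) at t=0.7341
    y: enter (5,8) at t=0.8800 ← occupied
  → r_1 = 0.8800
beam 2: φ=-45°, α=150°
  dir = (cos 150°, sin 150°) = (-0.8660, 0.5000); from cell (6,7)
  next x-line at t=0.2194, next y-line at t=1.7000; Δt_x=1.1547, Δt_y=2.0000
    x: enter (5,7) at t=0.2194
    x: enter (4,7) at t=1.3741
    y: enter (4,8) at t=1.7000 ← occupied
  → r_2 = 1.7000
beam 3: φ=45°, α=240°
  dir = (cos 240°, sin 240°) = (-0.5000, -0.8660); from cell (6,7)
  next x-line at t=0.3800, next y-line at t=0.1732; Δt_x=2.0000, Δt_y=1.1547
    y: enter (6,6) at t=0.1732
    x: enter (5,6) at t=0.3800
    y: enter (5,5) at t=1.3279
    x: enter (4,5) at t=2.3800
    y: enter (4,4) at t=2.4826
    y: enter (4,3) at t=3.6373
    x: enter (3,3) at t=4.3800
    y: enter (3,2) at t=4.7920
    y: enter (3,1) at t=5.9467
    x: enter (2,1) at t=6.3800
    y: enter (2,0) at t=7.1014 ← occupied
  → r_3 = 7.1014
beam 4: φ=90°, α=285°
  dir = (cos 285°, sin 285°) = (0.2588, -0.9659); from cell (6,7)
  next x-line at t=3.1296, next y-line at t=0.1553; Δt_x=3.8637, Δt_y=1.0353
    y: enter (6,6) at t=0.1553
    y: enter (6,5) at t=1.1906
    y: enter (6,4) at t=2.2258 ← occupied
  → r_4 = 2.2258

ranges = [0.8800, 1.7000, 7.1014, 2.2258]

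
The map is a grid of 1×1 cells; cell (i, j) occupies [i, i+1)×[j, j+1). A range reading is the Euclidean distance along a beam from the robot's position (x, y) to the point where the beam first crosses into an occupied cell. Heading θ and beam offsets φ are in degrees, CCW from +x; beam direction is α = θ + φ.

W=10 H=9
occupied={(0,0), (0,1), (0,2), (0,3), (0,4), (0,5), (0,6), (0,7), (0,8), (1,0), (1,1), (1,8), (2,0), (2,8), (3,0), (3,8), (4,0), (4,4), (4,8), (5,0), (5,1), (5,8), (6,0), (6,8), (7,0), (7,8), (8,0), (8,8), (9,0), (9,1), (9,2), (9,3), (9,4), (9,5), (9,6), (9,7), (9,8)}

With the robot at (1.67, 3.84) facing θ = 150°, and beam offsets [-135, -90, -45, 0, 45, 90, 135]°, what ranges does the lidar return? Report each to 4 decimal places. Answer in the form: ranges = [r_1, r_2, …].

beam 1: φ=-135°, α=15°
  cosα=0.9659 sinα=0.2588 | (1,3) | tMaxX 0.3416 tMaxY 0.6182 | tΔX 1.0353 tΔY 3.8637
    t=0.3416 [x] (2,3)
    t=0.6182 [y] (2,4)
    t=1.3769 [x] (3,4)
    t=2.4122 [x] (4,4) — stop
  → r_1 = 2.4122
beam 2: φ=-90°, α=60°
  cosα=0.5000 sinα=0.8660 | (1,3) | tMaxX 0.6600 tMaxY 0.1848 | tΔX 2.0000 tΔY 1.1547
    t=0.1848 [y] (1,4)
    t=0.6600 [x] (2,4)
    t=1.3395 [y] (2,5)
    t=2.4942 [y] (2,6)
    t=2.6600 [x] (3,6)
    t=3.6489 [y] (3,7)
    t=4.6600 [x] (4,7)
    t=4.8036 [y] (4,8) — stop
  → r_2 = 4.8036
beam 3: φ=-45°, α=105°
  cosα=-0.2588 sinα=0.9659 | (1,3) | tMaxX 2.5887 tMaxY 0.1656 | tΔX 3.8637 tΔY 1.0353
    t=0.1656 [y] (1,4)
    t=1.2009 [y] (1,5)
    t=2.2362 [y] (1,6)
    t=2.5887 [x] (0,6) — stop
  → r_3 = 2.5887
beam 4: φ=0°, α=150°
  cosα=-0.8660 sinα=0.5000 | (1,3) | tMaxX 0.7736 tMaxY 0.3200 | tΔX 1.1547 tΔY 2.0000
    t=0.3200 [y] (1,4)
    t=0.7736 [x] (0,4) — stop
  → r_4 = 0.7736
beam 5: φ=45°, α=195°
  cosα=-0.9659 sinα=-0.2588 | (1,3) | tMaxX 0.6936 tMaxY 3.2455 | tΔX 1.0353 tΔY 3.8637
    t=0.6936 [x] (0,3) — stop
  → r_5 = 0.6936
beam 6: φ=90°, α=240°
  cosα=-0.5000 sinα=-0.8660 | (1,3) | tMaxX 1.3400 tMaxY 0.9699 | tΔX 2.0000 tΔY 1.1547
    t=0.9699 [y] (1,2)
    t=1.3400 [x] (0,2) — stop
  → r_6 = 1.3400
beam 7: φ=135°, α=285°
  cosα=0.2588 sinα=-0.9659 | (1,3) | tMaxX 1.2750 tMaxY 0.8696 | tΔX 3.8637 tΔY 1.0353
    t=0.8696 [y] (1,2)
    t=1.2750 [x] (2,2)
    t=1.9049 [y] (2,1)
    t=2.9402 [y] (2,0) — stop
  → r_7 = 2.9402

ranges = [2.4122, 4.8036, 2.5887, 0.7736, 0.6936, 1.3400, 2.9402]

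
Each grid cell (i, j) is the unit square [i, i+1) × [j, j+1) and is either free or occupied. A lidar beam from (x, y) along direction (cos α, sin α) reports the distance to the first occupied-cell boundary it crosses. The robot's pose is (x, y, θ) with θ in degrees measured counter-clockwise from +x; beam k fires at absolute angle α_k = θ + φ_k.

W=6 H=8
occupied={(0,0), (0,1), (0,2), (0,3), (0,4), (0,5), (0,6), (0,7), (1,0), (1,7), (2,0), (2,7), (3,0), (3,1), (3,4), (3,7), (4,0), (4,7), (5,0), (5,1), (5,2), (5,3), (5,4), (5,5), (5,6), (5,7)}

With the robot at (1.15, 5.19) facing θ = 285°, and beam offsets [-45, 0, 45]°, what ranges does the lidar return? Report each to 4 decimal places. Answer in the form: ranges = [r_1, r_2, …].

beam 1: φ=-45°, α=240°
  cosα=-0.5000 sinα=-0.8660 | (1,5) | tMaxX 0.3000 tMaxY 0.2194 | tΔX 2.0000 tΔY 1.1547
    t=0.2194 [y] (1,4)
    t=0.3000 [x] (0,4) — stop
  → r_1 = 0.3000
beam 2: φ=0°, α=285°
  cosα=0.2588 sinα=-0.9659 | (1,5) | tMaxX 3.2841 tMaxY 0.1967 | tΔX 3.8637 tΔY 1.0353
    t=0.1967 [y] (1,4)
    t=1.2320 [y] (1,3)
    t=2.2673 [y] (1,2)
    t=3.2841 [x] (2,2)
    t=3.3025 [y] (2,1)
    t=4.3378 [y] (2,0) — stop
  → r_2 = 4.3378
beam 3: φ=45°, α=330°
  cosα=0.8660 sinα=-0.5000 | (1,5) | tMaxX 0.9815 tMaxY 0.3800 | tΔX 1.1547 tΔY 2.0000
    t=0.3800 [y] (1,4)
    t=0.9815 [x] (2,4)
    t=2.1362 [x] (3,4) — stop
  → r_3 = 2.1362

ranges = [0.3000, 4.3378, 2.1362]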